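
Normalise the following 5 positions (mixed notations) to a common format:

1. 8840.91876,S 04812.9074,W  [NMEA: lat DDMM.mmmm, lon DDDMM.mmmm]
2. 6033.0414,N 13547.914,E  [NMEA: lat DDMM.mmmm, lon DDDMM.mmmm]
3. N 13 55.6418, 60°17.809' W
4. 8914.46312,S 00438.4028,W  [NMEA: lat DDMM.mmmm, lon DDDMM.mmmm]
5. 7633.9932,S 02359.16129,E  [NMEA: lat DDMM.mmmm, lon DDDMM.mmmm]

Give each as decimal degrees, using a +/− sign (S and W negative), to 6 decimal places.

1. -88.681979, -48.215123
2. 60.550690, 135.798567
3. 13.927363, -60.296817
4. -89.241052, -4.640047
5. -76.566553, 23.986022

Point 1:
  φ: degrees = first 2 digits = 88, minutes = 40.91876; 88 + 40.91876/60 = 88.6819793
  S → negative
  Lon: split at 3 digits → 048° and 12.9074′; 48 + 12.9074/60 = 48.2151233
  W → negative
Point 2:
  φ: degrees = first 2 digits = 60, minutes = 33.0414; 60 + 33.0414/60 = 60.5506900
  N ⇒ keep positive
  Longitude: degrees = first 3 digits = 135, minutes = 47.914; 135 + 47.914/60 = 135.7985667
  E ⇒ keep positive
Point 3:
  Latitude: 55.6418′ = 0.927363°; total 13.9273633
  N ⇒ keep positive
  Lon: 60 + 17.809/60 = 60.2968167
  W → negative
Point 4:
  Lat: degrees = first 2 digits = 89, minutes = 14.46312; 89 + 14.46312/60 = 89.2410520
  S → negative
  Lon: split at 3 digits → 004° and 38.4028′; 4 + 38.4028/60 = 4.6400467
  W ⇒ negate
Point 5:
  Lat: split at 2 digits → 76° and 33.9932′; 76 + 33.9932/60 = 76.5665533
  S → negative
  Lon: degrees = first 3 digits = 23, minutes = 59.16129; 23 + 59.16129/60 = 23.9860215
  E ⇒ keep positive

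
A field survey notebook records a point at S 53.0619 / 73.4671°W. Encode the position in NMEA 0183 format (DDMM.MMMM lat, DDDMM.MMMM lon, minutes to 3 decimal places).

5303.714,S / 07328.026,W

φ: minutes = (53.061900 − 53) × 60 = 3.71400
Longitude: minutes = (73.467100 − 73) × 60 = 28.02600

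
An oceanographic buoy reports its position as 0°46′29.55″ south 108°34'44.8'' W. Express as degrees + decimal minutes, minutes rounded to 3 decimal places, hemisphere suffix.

Lat: 46 + 29.55/60 = 46.49250′
Lon: seconds/60 = 0.74667; minutes = 34 + 0.74667 = 34.74667

0° 46.493′ S, 108° 34.747′ W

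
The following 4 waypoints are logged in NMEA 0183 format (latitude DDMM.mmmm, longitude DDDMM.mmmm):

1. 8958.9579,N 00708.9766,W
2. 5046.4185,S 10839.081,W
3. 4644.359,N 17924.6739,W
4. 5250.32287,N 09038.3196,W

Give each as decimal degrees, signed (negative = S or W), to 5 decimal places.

1. 89.98263, -7.14961
2. -50.77364, -108.65135
3. 46.73932, -179.41123
4. 52.83871, -90.63866

Point 1:
  φ: degrees = first 2 digits = 89, minutes = 58.9579; 89 + 58.9579/60 = 89.982632
  N ⇒ keep positive
  λ: split at 3 digits → 007° and 8.9766′; 7 + 8.9766/60 = 7.149610
  W ⇒ negate
Point 2:
  Lat: split at 2 digits → 50° and 46.4185′; 50 + 46.4185/60 = 50.773642
  hemisphere S, so the sign is −
  Lon: degrees = first 3 digits = 108, minutes = 39.081; 108 + 39.081/60 = 108.651350
  W ⇒ negate
Point 3:
  φ: degrees = first 2 digits = 46, minutes = 44.359; 46 + 44.359/60 = 46.739317
  N ⇒ keep positive
  λ: split at 3 digits → 179° and 24.6739′; 179 + 24.6739/60 = 179.411232
  W ⇒ negate
Point 4:
  Lat: split at 2 digits → 52° and 50.32287′; 52 + 50.32287/60 = 52.838715
  N ⇒ keep positive
  λ: degrees = first 3 digits = 90, minutes = 38.3196; 90 + 38.3196/60 = 90.638660
  hemisphere W, so the sign is −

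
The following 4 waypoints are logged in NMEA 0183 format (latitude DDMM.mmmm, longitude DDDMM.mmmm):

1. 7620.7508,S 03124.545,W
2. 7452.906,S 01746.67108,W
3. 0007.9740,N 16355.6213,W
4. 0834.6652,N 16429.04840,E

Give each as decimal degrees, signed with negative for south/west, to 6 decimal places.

1. -76.345847, -31.409083
2. -74.881767, -17.777851
3. 0.132900, -163.927022
4. 8.577753, 164.484140

Point 1:
  Lat: degrees = first 2 digits = 76, minutes = 20.7508; 76 + 20.7508/60 = 76.3458467
  S → negative
  λ: split at 3 digits → 031° and 24.545′; 31 + 24.545/60 = 31.4090833
  W ⇒ negate
Point 2:
  Lat: split at 2 digits → 74° and 52.906′; 74 + 52.906/60 = 74.8817667
  S → negative
  Longitude: degrees = first 3 digits = 17, minutes = 46.67108; 17 + 46.67108/60 = 17.7778513
  W ⇒ negate
Point 3:
  Lat: degrees = first 2 digits = 0, minutes = 7.974; 0 + 7.974/60 = 0.1329000
  N → positive
  Lon: degrees = first 3 digits = 163, minutes = 55.6213; 163 + 55.6213/60 = 163.9270217
  hemisphere W, so the sign is −
Point 4:
  Latitude: degrees = first 2 digits = 8, minutes = 34.6652; 8 + 34.6652/60 = 8.5777533
  N → positive
  Longitude: degrees = first 3 digits = 164, minutes = 29.0484; 164 + 29.0484/60 = 164.4841400
  E ⇒ keep positive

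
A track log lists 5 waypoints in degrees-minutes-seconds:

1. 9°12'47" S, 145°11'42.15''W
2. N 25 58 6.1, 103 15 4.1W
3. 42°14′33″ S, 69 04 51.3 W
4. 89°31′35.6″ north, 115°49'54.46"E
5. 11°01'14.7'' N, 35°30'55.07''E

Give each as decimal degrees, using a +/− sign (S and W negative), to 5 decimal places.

Point 1:
  Lat: 9 + 12/60 + 47/3600 = 9.213056
  hemisphere S, so the sign is −
  Lon: 145° + 11/60 + 42.15/3600 = 145 + 0.183333 + 0.011708 = 145.195042
  hemisphere W, so the sign is −
Point 2:
  φ: 25° + 58/60 + 6.1/3600 = 25 + 0.966667 + 0.001694 = 25.968361
  N ⇒ keep positive
  Lon: 15′ + 4.1″ = 15.06833′; 103 + 15.06833/60 = 103.251139
  W → negative
Point 3:
  φ: 42° + 14/60 + 33/3600 = 42 + 0.233333 + 0.009167 = 42.242500
  S → negative
  Longitude: 4′ + 51.3″ = 4.85500′; 69 + 4.85500/60 = 69.080917
  W → negative
Point 4:
  Latitude: 31′ + 35.6″ = 31.59333′; 89 + 31.59333/60 = 89.526556
  N ⇒ keep positive
  Lon: 115° + 49/60 + 54.46/3600 = 115 + 0.816667 + 0.015128 = 115.831794
  E → positive
Point 5:
  φ: 11 + 1/60 + 14.7/3600 = 11.020750
  N ⇒ keep positive
  Longitude: 35° + 30/60 + 55.07/3600 = 35 + 0.500000 + 0.015297 = 35.515297
  E ⇒ keep positive

1. -9.21306, -145.19504
2. 25.96836, -103.25114
3. -42.24250, -69.08092
4. 89.52656, 115.83179
5. 11.02075, 35.51530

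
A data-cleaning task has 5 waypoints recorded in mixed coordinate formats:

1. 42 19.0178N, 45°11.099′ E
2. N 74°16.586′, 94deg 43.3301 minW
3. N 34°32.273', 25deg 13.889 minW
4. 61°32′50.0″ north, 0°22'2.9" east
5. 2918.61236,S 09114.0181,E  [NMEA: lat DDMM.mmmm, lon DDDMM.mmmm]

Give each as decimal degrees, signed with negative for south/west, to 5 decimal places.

1. 42.31696, 45.18498
2. 74.27643, -94.72217
3. 34.53788, -25.23148
4. 61.54722, 0.36747
5. -29.31021, 91.23364

Point 1:
  Lat: 42 + 19.0178/60 = 42.316963
  N ⇒ keep positive
  Lon: 11.099′ = 0.184983°; total 45.184983
  E → positive
Point 2:
  φ: 74 + 16.586/60 = 74.276433
  N → positive
  Lon: 94 + 43.3301/60 = 94.722168
  W → negative
Point 3:
  Latitude: 32.273′ = 0.537883°; total 34.537883
  N ⇒ keep positive
  Longitude: 13.889′ = 0.231483°; total 25.231483
  W → negative
Point 4:
  Latitude: 61 + 32/60 + 50/3600 = 61.547222
  N ⇒ keep positive
  λ: 0 + 22/60 + 2.9/3600 = 0.367472
  E ⇒ keep positive
Point 5:
  Lat: split at 2 digits → 29° and 18.61236′; 29 + 18.61236/60 = 29.310206
  hemisphere S, so the sign is −
  Lon: split at 3 digits → 091° and 14.0181′; 91 + 14.0181/60 = 91.233635
  E ⇒ keep positive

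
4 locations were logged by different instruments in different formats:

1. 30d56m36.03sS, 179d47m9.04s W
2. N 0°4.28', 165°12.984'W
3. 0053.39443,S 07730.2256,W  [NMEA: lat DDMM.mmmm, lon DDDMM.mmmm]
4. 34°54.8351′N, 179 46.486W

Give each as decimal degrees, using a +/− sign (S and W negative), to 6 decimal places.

1. -30.943342, -179.785844
2. 0.071333, -165.216400
3. -0.889907, -77.503760
4. 34.913918, -179.774767

Point 1:
  Lat: 56′ + 36.03″ = 56.60050′; 30 + 56.60050/60 = 30.9433417
  hemisphere S, so the sign is −
  Longitude: 179° + 47/60 + 9.04/3600 = 179 + 0.783333 + 0.002511 = 179.7858444
  W ⇒ negate
Point 2:
  φ: 4.28′ = 0.071333°; total 0.0713333
  N → positive
  Lon: 12.984′ = 0.216400°; total 165.2164000
  W ⇒ negate
Point 3:
  φ: split at 2 digits → 00° and 53.39443′; 0 + 53.39443/60 = 0.8899072
  S → negative
  Longitude: split at 3 digits → 077° and 30.2256′; 77 + 30.2256/60 = 77.5037600
  hemisphere W, so the sign is −
Point 4:
  Latitude: 54.8351′ = 0.913918°; total 34.9139183
  N ⇒ keep positive
  Lon: 179 + 46.486/60 = 179.7747667
  hemisphere W, so the sign is −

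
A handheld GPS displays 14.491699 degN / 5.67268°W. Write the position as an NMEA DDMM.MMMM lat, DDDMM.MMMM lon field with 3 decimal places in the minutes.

1429.502,N / 00540.361,W

Latitude: 14° + 0.491699 × 60 = 14° 29.50194′
λ: 5° + 0.672680 × 60 = 5° 40.36080′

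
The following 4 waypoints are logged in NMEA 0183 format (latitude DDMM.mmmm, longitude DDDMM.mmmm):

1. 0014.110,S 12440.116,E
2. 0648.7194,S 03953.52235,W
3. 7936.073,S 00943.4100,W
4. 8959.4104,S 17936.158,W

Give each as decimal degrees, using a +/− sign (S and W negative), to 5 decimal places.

Point 1:
  φ: split at 2 digits → 00° and 14.11′; 0 + 14.11/60 = 0.235167
  S → negative
  λ: split at 3 digits → 124° and 40.116′; 124 + 40.116/60 = 124.668600
  E ⇒ keep positive
Point 2:
  Latitude: split at 2 digits → 06° and 48.7194′; 6 + 48.7194/60 = 6.811990
  S → negative
  λ: split at 3 digits → 039° and 53.52235′; 39 + 53.52235/60 = 39.892039
  W → negative
Point 3:
  Latitude: degrees = first 2 digits = 79, minutes = 36.073; 79 + 36.073/60 = 79.601217
  hemisphere S, so the sign is −
  Lon: split at 3 digits → 009° and 43.41′; 9 + 43.41/60 = 9.723500
  W → negative
Point 4:
  Latitude: degrees = first 2 digits = 89, minutes = 59.4104; 89 + 59.4104/60 = 89.990173
  hemisphere S, so the sign is −
  λ: degrees = first 3 digits = 179, minutes = 36.158; 179 + 36.158/60 = 179.602633
  hemisphere W, so the sign is −

1. -0.23517, 124.66860
2. -6.81199, -39.89204
3. -79.60122, -9.72350
4. -89.99017, -179.60263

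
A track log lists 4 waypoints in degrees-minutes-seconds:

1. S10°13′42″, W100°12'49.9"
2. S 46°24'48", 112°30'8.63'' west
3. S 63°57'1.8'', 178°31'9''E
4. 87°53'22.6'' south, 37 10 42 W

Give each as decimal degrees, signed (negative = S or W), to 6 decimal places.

Point 1:
  φ: 10° + 13/60 + 42/3600 = 10 + 0.216667 + 0.011667 = 10.2283333
  S → negative
  λ: 12′ + 49.9″ = 12.83167′; 100 + 12.83167/60 = 100.2138611
  W → negative
Point 2:
  Latitude: 24′ + 48″ = 24.80000′; 46 + 24.80000/60 = 46.4133333
  S → negative
  Longitude: 112° + 30/60 + 8.63/3600 = 112 + 0.500000 + 0.002397 = 112.5023972
  W → negative
Point 3:
  Lat: 63° + 57/60 + 1.8/3600 = 63 + 0.950000 + 0.000500 = 63.9505000
  S ⇒ negate
  Longitude: 178° + 31/60 + 9/3600 = 178 + 0.516667 + 0.002500 = 178.5191667
  E ⇒ keep positive
Point 4:
  Latitude: 87 + 53/60 + 22.6/3600 = 87.8896111
  S ⇒ negate
  Lon: 37 + 10/60 + 42/3600 = 37.1783333
  W ⇒ negate

1. -10.228333, -100.213861
2. -46.413333, -112.502397
3. -63.950500, 178.519167
4. -87.889611, -37.178333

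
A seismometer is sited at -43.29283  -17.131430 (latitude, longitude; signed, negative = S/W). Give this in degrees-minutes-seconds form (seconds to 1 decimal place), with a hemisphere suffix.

Latitude is negative → S; |value| = 43.292830
Lat: 0.292830 × 60 = 17.56980′ → 17′, remainder × 60 = 34.188″
Longitude is negative → W; |value| = 17.131430
Longitude: 0.131430 × 60 = 7.88580′ → 7′, remainder × 60 = 53.148″

43°17′34.2″ S, 17°07′53.1″ W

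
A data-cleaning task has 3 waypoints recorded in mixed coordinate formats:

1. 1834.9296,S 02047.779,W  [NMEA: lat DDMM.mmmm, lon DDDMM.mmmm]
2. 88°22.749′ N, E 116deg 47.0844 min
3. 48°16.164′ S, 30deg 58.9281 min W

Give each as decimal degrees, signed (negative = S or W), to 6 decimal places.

1. -18.582160, -20.796317
2. 88.379150, 116.784740
3. -48.269400, -30.982135

Point 1:
  φ: split at 2 digits → 18° and 34.9296′; 18 + 34.9296/60 = 18.5821600
  S → negative
  λ: split at 3 digits → 020° and 47.779′; 20 + 47.779/60 = 20.7963167
  hemisphere W, so the sign is −
Point 2:
  Latitude: 88 + 22.749/60 = 88.3791500
  N → positive
  λ: 116 + 47.0844/60 = 116.7847400
  E → positive
Point 3:
  Lat: 48 + 16.164/60 = 48.2694000
  S → negative
  Lon: 30 + 58.9281/60 = 30.9821350
  W ⇒ negate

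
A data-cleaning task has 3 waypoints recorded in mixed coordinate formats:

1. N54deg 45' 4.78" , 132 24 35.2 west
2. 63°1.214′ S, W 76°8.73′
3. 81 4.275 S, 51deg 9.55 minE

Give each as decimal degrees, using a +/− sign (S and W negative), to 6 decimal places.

Point 1:
  Latitude: 54° + 45/60 + 4.78/3600 = 54 + 0.750000 + 0.001328 = 54.7513278
  N → positive
  Lon: 24′ + 35.2″ = 24.58667′; 132 + 24.58667/60 = 132.4097778
  hemisphere W, so the sign is −
Point 2:
  Lat: 1.214′ = 0.020233°; total 63.0202333
  S ⇒ negate
  Lon: 76 + 8.73/60 = 76.1455000
  W → negative
Point 3:
  φ: 81 + 4.275/60 = 81.0712500
  S → negative
  Longitude: 9.55′ = 0.159167°; total 51.1591667
  E → positive

1. 54.751328, -132.409778
2. -63.020233, -76.145500
3. -81.071250, 51.159167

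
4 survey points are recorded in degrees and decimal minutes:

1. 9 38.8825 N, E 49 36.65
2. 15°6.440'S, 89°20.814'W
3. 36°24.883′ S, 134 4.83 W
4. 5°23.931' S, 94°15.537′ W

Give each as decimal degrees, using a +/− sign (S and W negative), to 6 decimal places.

Point 1:
  Latitude: 9 + 38.8825/60 = 9.6480417
  N → positive
  Longitude: 36.65′ = 0.610833°; total 49.6108333
  E ⇒ keep positive
Point 2:
  Latitude: 6.44′ = 0.107333°; total 15.1073333
  hemisphere S, so the sign is −
  Lon: 20.814′ = 0.346900°; total 89.3469000
  W ⇒ negate
Point 3:
  φ: 24.883′ = 0.414717°; total 36.4147167
  hemisphere S, so the sign is −
  λ: 134 + 4.83/60 = 134.0805000
  W → negative
Point 4:
  φ: 23.931′ = 0.398850°; total 5.3988500
  hemisphere S, so the sign is −
  λ: 15.537′ = 0.258950°; total 94.2589500
  W → negative

1. 9.648042, 49.610833
2. -15.107333, -89.346900
3. -36.414717, -134.080500
4. -5.398850, -94.258950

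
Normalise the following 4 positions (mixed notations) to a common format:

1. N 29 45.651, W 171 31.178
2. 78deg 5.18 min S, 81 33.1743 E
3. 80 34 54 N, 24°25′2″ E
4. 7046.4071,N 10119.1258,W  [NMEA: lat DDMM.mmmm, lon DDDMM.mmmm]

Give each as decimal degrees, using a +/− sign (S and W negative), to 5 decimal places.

1. 29.76085, -171.51963
2. -78.08633, 81.55291
3. 80.58167, 24.41722
4. 70.77345, -101.31876

Point 1:
  Lat: 29 + 45.651/60 = 29.760850
  N → positive
  Longitude: 31.178′ = 0.519633°; total 171.519633
  W → negative
Point 2:
  Latitude: 78 + 5.18/60 = 78.086333
  S → negative
  Longitude: 33.1743′ = 0.552905°; total 81.552905
  E ⇒ keep positive
Point 3:
  Latitude: 34′ + 54″ = 34.90000′; 80 + 34.90000/60 = 80.581667
  N → positive
  λ: 25′ + 2″ = 25.03333′; 24 + 25.03333/60 = 24.417222
  E ⇒ keep positive
Point 4:
  Lat: degrees = first 2 digits = 70, minutes = 46.4071; 70 + 46.4071/60 = 70.773452
  N → positive
  Longitude: split at 3 digits → 101° and 19.1258′; 101 + 19.1258/60 = 101.318763
  W → negative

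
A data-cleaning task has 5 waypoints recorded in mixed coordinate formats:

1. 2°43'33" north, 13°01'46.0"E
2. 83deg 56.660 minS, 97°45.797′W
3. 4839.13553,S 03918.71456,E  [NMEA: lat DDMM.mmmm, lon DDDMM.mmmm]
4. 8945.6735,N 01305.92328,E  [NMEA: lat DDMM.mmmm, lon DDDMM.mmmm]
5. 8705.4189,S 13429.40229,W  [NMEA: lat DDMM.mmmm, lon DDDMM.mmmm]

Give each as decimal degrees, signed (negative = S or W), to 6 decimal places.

1. 2.725833, 13.029444
2. -83.944333, -97.763283
3. -48.652259, 39.311909
4. 89.761225, 13.098721
5. -87.090315, -134.490038

Point 1:
  φ: 43′ + 33″ = 43.55000′; 2 + 43.55000/60 = 2.7258333
  N ⇒ keep positive
  Longitude: 13 + 1/60 + 46/3600 = 13.0294444
  E ⇒ keep positive
Point 2:
  Lat: 83 + 56.66/60 = 83.9443333
  hemisphere S, so the sign is −
  Longitude: 97 + 45.797/60 = 97.7632833
  hemisphere W, so the sign is −
Point 3:
  Latitude: degrees = first 2 digits = 48, minutes = 39.13553; 48 + 39.13553/60 = 48.6522588
  hemisphere S, so the sign is −
  Longitude: degrees = first 3 digits = 39, minutes = 18.71456; 39 + 18.71456/60 = 39.3119093
  E ⇒ keep positive
Point 4:
  Latitude: degrees = first 2 digits = 89, minutes = 45.6735; 89 + 45.6735/60 = 89.7612250
  N → positive
  Lon: degrees = first 3 digits = 13, minutes = 5.92328; 13 + 5.92328/60 = 13.0987213
  E ⇒ keep positive
Point 5:
  φ: split at 2 digits → 87° and 5.4189′; 87 + 5.4189/60 = 87.0903150
  S ⇒ negate
  Longitude: degrees = first 3 digits = 134, minutes = 29.40229; 134 + 29.40229/60 = 134.4900382
  W → negative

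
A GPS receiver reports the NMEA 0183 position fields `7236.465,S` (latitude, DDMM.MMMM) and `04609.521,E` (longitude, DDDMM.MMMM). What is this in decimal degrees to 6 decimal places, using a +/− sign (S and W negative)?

Lat: split at 2 digits → 72° and 36.465′; 72 + 36.465/60 = 72.6077500
S ⇒ negate
λ: degrees = first 3 digits = 46, minutes = 9.521; 46 + 9.521/60 = 46.1586833
E → positive

-72.607750, 46.158683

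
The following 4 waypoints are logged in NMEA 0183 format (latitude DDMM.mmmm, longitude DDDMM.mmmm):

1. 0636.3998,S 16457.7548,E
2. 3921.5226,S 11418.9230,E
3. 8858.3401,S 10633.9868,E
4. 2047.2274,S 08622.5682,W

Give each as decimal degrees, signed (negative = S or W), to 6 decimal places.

1. -6.606663, 164.962580
2. -39.358710, 114.315383
3. -88.972335, 106.566447
4. -20.787123, -86.376137

Point 1:
  Lat: degrees = first 2 digits = 6, minutes = 36.3998; 6 + 36.3998/60 = 6.6066633
  S ⇒ negate
  Lon: degrees = first 3 digits = 164, minutes = 57.7548; 164 + 57.7548/60 = 164.9625800
  E → positive
Point 2:
  Latitude: split at 2 digits → 39° and 21.5226′; 39 + 21.5226/60 = 39.3587100
  S → negative
  Lon: split at 3 digits → 114° and 18.923′; 114 + 18.923/60 = 114.3153833
  E → positive
Point 3:
  Lat: degrees = first 2 digits = 88, minutes = 58.3401; 88 + 58.3401/60 = 88.9723350
  S ⇒ negate
  λ: split at 3 digits → 106° and 33.9868′; 106 + 33.9868/60 = 106.5664467
  E ⇒ keep positive
Point 4:
  Latitude: split at 2 digits → 20° and 47.2274′; 20 + 47.2274/60 = 20.7871233
  S ⇒ negate
  Lon: degrees = first 3 digits = 86, minutes = 22.5682; 86 + 22.5682/60 = 86.3761367
  W ⇒ negate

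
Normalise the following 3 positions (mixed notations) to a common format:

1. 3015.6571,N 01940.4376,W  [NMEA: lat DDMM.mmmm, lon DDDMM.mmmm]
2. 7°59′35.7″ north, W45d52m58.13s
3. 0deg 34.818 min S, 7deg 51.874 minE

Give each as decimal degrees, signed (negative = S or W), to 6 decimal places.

Point 1:
  Lat: degrees = first 2 digits = 30, minutes = 15.6571; 30 + 15.6571/60 = 30.2609517
  N ⇒ keep positive
  Lon: split at 3 digits → 019° and 40.4376′; 19 + 40.4376/60 = 19.6739600
  hemisphere W, so the sign is −
Point 2:
  φ: 59′ + 35.7″ = 59.59500′; 7 + 59.59500/60 = 7.9932500
  N → positive
  Longitude: 52′ + 58.13″ = 52.96883′; 45 + 52.96883/60 = 45.8828139
  hemisphere W, so the sign is −
Point 3:
  Latitude: 34.818′ = 0.580300°; total 0.5803000
  S → negative
  Longitude: 51.874′ = 0.864567°; total 7.8645667
  E → positive

1. 30.260952, -19.673960
2. 7.993250, -45.882814
3. -0.580300, 7.864567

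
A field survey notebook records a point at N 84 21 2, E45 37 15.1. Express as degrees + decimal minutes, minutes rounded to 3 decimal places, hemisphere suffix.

84° 21.033′ N, 45° 37.252′ E

Lat: seconds/60 = 0.03333; minutes = 21 + 0.03333 = 21.03333
Lon: 37 + 15.1/60 = 37.25167′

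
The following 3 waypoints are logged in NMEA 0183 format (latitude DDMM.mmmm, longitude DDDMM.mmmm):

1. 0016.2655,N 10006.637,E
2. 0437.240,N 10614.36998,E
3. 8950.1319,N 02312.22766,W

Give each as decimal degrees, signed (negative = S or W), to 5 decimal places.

Point 1:
  φ: split at 2 digits → 00° and 16.2655′; 0 + 16.2655/60 = 0.271092
  N ⇒ keep positive
  λ: split at 3 digits → 100° and 6.637′; 100 + 6.637/60 = 100.110617
  E ⇒ keep positive
Point 2:
  φ: split at 2 digits → 04° and 37.24′; 4 + 37.24/60 = 4.620667
  N → positive
  Longitude: degrees = first 3 digits = 106, minutes = 14.36998; 106 + 14.36998/60 = 106.239500
  E ⇒ keep positive
Point 3:
  Lat: split at 2 digits → 89° and 50.1319′; 89 + 50.1319/60 = 89.835532
  N ⇒ keep positive
  Longitude: degrees = first 3 digits = 23, minutes = 12.22766; 23 + 12.22766/60 = 23.203794
  W ⇒ negate

1. 0.27109, 100.11062
2. 4.62067, 106.23950
3. 89.83553, -23.20379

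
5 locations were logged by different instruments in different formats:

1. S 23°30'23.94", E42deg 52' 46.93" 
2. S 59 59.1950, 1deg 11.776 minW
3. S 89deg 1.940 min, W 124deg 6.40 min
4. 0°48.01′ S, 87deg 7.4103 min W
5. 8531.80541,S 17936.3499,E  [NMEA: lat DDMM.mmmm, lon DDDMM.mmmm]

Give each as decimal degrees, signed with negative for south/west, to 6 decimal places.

1. -23.506650, 42.879703
2. -59.986583, -1.196267
3. -89.032333, -124.106667
4. -0.800167, -87.123505
5. -85.530090, 179.605832

Point 1:
  Latitude: 30′ + 23.94″ = 30.39900′; 23 + 30.39900/60 = 23.5066500
  hemisphere S, so the sign is −
  Longitude: 52′ + 46.93″ = 52.78217′; 42 + 52.78217/60 = 42.8797028
  E → positive
Point 2:
  Lat: 59 + 59.195/60 = 59.9865833
  S ⇒ negate
  Longitude: 1 + 11.776/60 = 1.1962667
  hemisphere W, so the sign is −
Point 3:
  φ: 89 + 1.94/60 = 89.0323333
  S → negative
  λ: 124 + 6.4/60 = 124.1066667
  hemisphere W, so the sign is −
Point 4:
  Lat: 0 + 48.01/60 = 0.8001667
  S ⇒ negate
  Lon: 87 + 7.4103/60 = 87.1235050
  hemisphere W, so the sign is −
Point 5:
  Lat: degrees = first 2 digits = 85, minutes = 31.80541; 85 + 31.80541/60 = 85.5300902
  S ⇒ negate
  Longitude: split at 3 digits → 179° and 36.3499′; 179 + 36.3499/60 = 179.6058317
  E ⇒ keep positive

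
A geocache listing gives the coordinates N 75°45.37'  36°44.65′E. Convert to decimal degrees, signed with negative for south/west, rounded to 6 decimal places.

75.756167, 36.744167

Latitude: 45.37′ = 0.756167°; total 75.7561667
N → positive
Lon: 36 + 44.65/60 = 36.7441667
E ⇒ keep positive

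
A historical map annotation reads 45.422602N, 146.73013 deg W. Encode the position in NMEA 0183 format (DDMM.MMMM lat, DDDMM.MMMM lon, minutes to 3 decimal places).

φ: fractional part 0.422602 → 25.35612 minutes
Lon: minutes = (146.730130 − 146) × 60 = 43.80780

4525.356,N / 14643.808,W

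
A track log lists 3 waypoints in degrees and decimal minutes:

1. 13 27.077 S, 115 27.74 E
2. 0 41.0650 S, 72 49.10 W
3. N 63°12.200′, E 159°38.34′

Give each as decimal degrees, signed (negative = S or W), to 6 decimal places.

1. -13.451283, 115.462333
2. -0.684417, -72.818333
3. 63.203333, 159.639000

Point 1:
  φ: 27.077′ = 0.451283°; total 13.4512833
  S → negative
  Lon: 115 + 27.74/60 = 115.4623333
  E ⇒ keep positive
Point 2:
  φ: 0 + 41.065/60 = 0.6844167
  S → negative
  Longitude: 72 + 49.1/60 = 72.8183333
  W → negative
Point 3:
  Latitude: 12.2′ = 0.203333°; total 63.2033333
  N ⇒ keep positive
  Lon: 38.34′ = 0.639000°; total 159.6390000
  E → positive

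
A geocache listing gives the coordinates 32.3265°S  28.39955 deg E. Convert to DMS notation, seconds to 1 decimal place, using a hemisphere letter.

Lat: 0.326500 × 60 = 19.59000′ → 19′, remainder × 60 = 35.400″
λ: 0.399550 × 60 = 23.97300′ → 23′, remainder × 60 = 58.380″

32°19′35.4″ S, 28°23′58.4″ E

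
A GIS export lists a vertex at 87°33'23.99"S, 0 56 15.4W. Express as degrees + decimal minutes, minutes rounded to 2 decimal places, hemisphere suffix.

Latitude: seconds/60 = 0.39983; minutes = 33 + 0.39983 = 33.3998
λ: seconds/60 = 0.25667; minutes = 56 + 0.25667 = 56.2567

87° 33.40′ S, 0° 56.26′ W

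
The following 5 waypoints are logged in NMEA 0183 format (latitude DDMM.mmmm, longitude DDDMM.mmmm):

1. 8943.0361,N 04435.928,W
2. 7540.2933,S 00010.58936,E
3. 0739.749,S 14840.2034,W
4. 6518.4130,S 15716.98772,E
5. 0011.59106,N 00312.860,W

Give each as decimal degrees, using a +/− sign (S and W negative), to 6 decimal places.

Point 1:
  Latitude: split at 2 digits → 89° and 43.0361′; 89 + 43.0361/60 = 89.7172683
  N ⇒ keep positive
  Longitude: split at 3 digits → 044° and 35.928′; 44 + 35.928/60 = 44.5988000
  W → negative
Point 2:
  φ: split at 2 digits → 75° and 40.2933′; 75 + 40.2933/60 = 75.6715550
  hemisphere S, so the sign is −
  Longitude: split at 3 digits → 000° and 10.58936′; 0 + 10.58936/60 = 0.1764893
  E → positive
Point 3:
  φ: degrees = first 2 digits = 7, minutes = 39.749; 7 + 39.749/60 = 7.6624833
  S ⇒ negate
  λ: degrees = first 3 digits = 148, minutes = 40.2034; 148 + 40.2034/60 = 148.6700567
  hemisphere W, so the sign is −
Point 4:
  Latitude: split at 2 digits → 65° and 18.413′; 65 + 18.413/60 = 65.3068833
  S ⇒ negate
  λ: split at 3 digits → 157° and 16.98772′; 157 + 16.98772/60 = 157.2831287
  E ⇒ keep positive
Point 5:
  Lat: split at 2 digits → 00° and 11.59106′; 0 + 11.59106/60 = 0.1931843
  N ⇒ keep positive
  Lon: split at 3 digits → 003° and 12.86′; 3 + 12.86/60 = 3.2143333
  W ⇒ negate

1. 89.717268, -44.598800
2. -75.671555, 0.176489
3. -7.662483, -148.670057
4. -65.306883, 157.283129
5. 0.193184, -3.214333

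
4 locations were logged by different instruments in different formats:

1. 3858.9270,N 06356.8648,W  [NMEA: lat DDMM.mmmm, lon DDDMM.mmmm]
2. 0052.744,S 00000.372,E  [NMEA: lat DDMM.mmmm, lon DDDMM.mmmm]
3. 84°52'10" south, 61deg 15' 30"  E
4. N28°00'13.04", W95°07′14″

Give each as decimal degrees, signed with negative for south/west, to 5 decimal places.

Point 1:
  φ: degrees = first 2 digits = 38, minutes = 58.927; 38 + 58.927/60 = 38.982117
  N → positive
  Lon: degrees = first 3 digits = 63, minutes = 56.8648; 63 + 56.8648/60 = 63.947747
  hemisphere W, so the sign is −
Point 2:
  Latitude: split at 2 digits → 00° and 52.744′; 0 + 52.744/60 = 0.879067
  hemisphere S, so the sign is −
  Lon: degrees = first 3 digits = 0, minutes = 0.372; 0 + 0.372/60 = 0.006200
  E → positive
Point 3:
  φ: 84 + 52/60 + 10/3600 = 84.869444
  hemisphere S, so the sign is −
  Longitude: 15′ + 30″ = 15.50000′; 61 + 15.50000/60 = 61.258333
  E ⇒ keep positive
Point 4:
  φ: 28 + 0/60 + 13.04/3600 = 28.003622
  N → positive
  Lon: 95 + 7/60 + 14/3600 = 95.120556
  W → negative

1. 38.98212, -63.94775
2. -0.87907, 0.00620
3. -84.86944, 61.25833
4. 28.00362, -95.12056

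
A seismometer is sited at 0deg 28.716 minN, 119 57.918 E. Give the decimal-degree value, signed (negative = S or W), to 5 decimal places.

0.47860, 119.96530

Lat: 28.716′ = 0.478600°; total 0.478600
N ⇒ keep positive
λ: 119 + 57.918/60 = 119.965300
E ⇒ keep positive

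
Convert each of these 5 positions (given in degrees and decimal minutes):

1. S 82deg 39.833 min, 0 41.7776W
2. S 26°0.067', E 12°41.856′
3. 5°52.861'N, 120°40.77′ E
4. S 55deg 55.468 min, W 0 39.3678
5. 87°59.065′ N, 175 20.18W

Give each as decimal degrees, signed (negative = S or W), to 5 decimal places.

Point 1:
  Lat: 82 + 39.833/60 = 82.663883
  hemisphere S, so the sign is −
  Lon: 0 + 41.7776/60 = 0.696293
  hemisphere W, so the sign is −
Point 2:
  φ: 0.067′ = 0.001117°; total 26.001117
  S ⇒ negate
  Lon: 41.856′ = 0.697600°; total 12.697600
  E → positive
Point 3:
  Latitude: 5 + 52.861/60 = 5.881017
  N → positive
  Longitude: 40.77′ = 0.679500°; total 120.679500
  E ⇒ keep positive
Point 4:
  Lat: 55 + 55.468/60 = 55.924467
  S → negative
  Longitude: 0 + 39.3678/60 = 0.656130
  W ⇒ negate
Point 5:
  Latitude: 59.065′ = 0.984417°; total 87.984417
  N → positive
  Lon: 175 + 20.18/60 = 175.336333
  hemisphere W, so the sign is −

1. -82.66388, -0.69629
2. -26.00112, 12.69760
3. 5.88102, 120.67950
4. -55.92447, -0.65613
5. 87.98442, -175.33633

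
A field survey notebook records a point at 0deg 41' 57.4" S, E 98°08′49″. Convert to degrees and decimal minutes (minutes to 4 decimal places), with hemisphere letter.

φ: seconds/60 = 0.95667; minutes = 41 + 0.95667 = 41.956667
Longitude: 8 + 49/60 = 8.816667′

0° 41.9567′ S, 98° 8.8167′ E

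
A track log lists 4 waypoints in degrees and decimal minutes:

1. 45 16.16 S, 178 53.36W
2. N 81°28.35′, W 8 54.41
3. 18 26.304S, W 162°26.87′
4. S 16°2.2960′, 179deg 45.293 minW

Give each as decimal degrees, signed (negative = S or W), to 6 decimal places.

Point 1:
  φ: 45 + 16.16/60 = 45.2693333
  S → negative
  λ: 53.36′ = 0.889333°; total 178.8893333
  W → negative
Point 2:
  Latitude: 28.35′ = 0.472500°; total 81.4725000
  N → positive
  Longitude: 8 + 54.41/60 = 8.9068333
  hemisphere W, so the sign is −
Point 3:
  Latitude: 26.304′ = 0.438400°; total 18.4384000
  S → negative
  Lon: 162 + 26.87/60 = 162.4478333
  hemisphere W, so the sign is −
Point 4:
  Lat: 2.296′ = 0.038267°; total 16.0382667
  S → negative
  Longitude: 45.293′ = 0.754883°; total 179.7548833
  hemisphere W, so the sign is −

1. -45.269333, -178.889333
2. 81.472500, -8.906833
3. -18.438400, -162.447833
4. -16.038267, -179.754883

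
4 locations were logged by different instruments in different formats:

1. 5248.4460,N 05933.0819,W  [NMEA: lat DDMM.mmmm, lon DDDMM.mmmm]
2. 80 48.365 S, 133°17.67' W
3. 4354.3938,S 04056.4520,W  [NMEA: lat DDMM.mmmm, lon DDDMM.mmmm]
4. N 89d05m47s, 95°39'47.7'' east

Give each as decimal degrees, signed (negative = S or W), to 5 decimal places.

Point 1:
  φ: degrees = first 2 digits = 52, minutes = 48.446; 52 + 48.446/60 = 52.807433
  N → positive
  Lon: split at 3 digits → 059° and 33.0819′; 59 + 33.0819/60 = 59.551365
  W ⇒ negate
Point 2:
  Lat: 48.365′ = 0.806083°; total 80.806083
  S → negative
  λ: 17.67′ = 0.294500°; total 133.294500
  W ⇒ negate
Point 3:
  Lat: split at 2 digits → 43° and 54.3938′; 43 + 54.3938/60 = 43.906563
  S → negative
  Longitude: degrees = first 3 digits = 40, minutes = 56.452; 40 + 56.452/60 = 40.940867
  W → negative
Point 4:
  Lat: 89 + 5/60 + 47/3600 = 89.096389
  N ⇒ keep positive
  λ: 95 + 39/60 + 47.7/3600 = 95.663250
  E ⇒ keep positive

1. 52.80743, -59.55137
2. -80.80608, -133.29450
3. -43.90656, -40.94087
4. 89.09639, 95.66325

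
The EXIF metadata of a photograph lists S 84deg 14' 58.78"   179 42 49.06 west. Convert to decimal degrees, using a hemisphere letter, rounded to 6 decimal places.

84.249661° S, 179.713628° W

φ: 84 + 14/60 + 58.78/3600 = 84.2496611
Longitude: 42′ + 49.06″ = 42.81767′; 179 + 42.81767/60 = 179.7136278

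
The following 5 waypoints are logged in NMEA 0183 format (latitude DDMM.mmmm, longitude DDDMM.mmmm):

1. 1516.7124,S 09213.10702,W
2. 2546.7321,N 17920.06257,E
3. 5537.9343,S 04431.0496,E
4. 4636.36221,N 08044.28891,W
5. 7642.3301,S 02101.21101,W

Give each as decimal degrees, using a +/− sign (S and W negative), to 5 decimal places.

Point 1:
  φ: split at 2 digits → 15° and 16.7124′; 15 + 16.7124/60 = 15.278540
  S → negative
  Longitude: split at 3 digits → 092° and 13.10702′; 92 + 13.10702/60 = 92.218450
  W ⇒ negate
Point 2:
  Lat: split at 2 digits → 25° and 46.7321′; 25 + 46.7321/60 = 25.778868
  N → positive
  Longitude: degrees = first 3 digits = 179, minutes = 20.06257; 179 + 20.06257/60 = 179.334376
  E ⇒ keep positive
Point 3:
  Lat: degrees = first 2 digits = 55, minutes = 37.9343; 55 + 37.9343/60 = 55.632238
  S ⇒ negate
  Longitude: split at 3 digits → 044° and 31.0496′; 44 + 31.0496/60 = 44.517493
  E → positive
Point 4:
  Lat: split at 2 digits → 46° and 36.36221′; 46 + 36.36221/60 = 46.606037
  N ⇒ keep positive
  Longitude: split at 3 digits → 080° and 44.28891′; 80 + 44.28891/60 = 80.738149
  W ⇒ negate
Point 5:
  Lat: degrees = first 2 digits = 76, minutes = 42.3301; 76 + 42.3301/60 = 76.705502
  hemisphere S, so the sign is −
  Lon: degrees = first 3 digits = 21, minutes = 1.21101; 21 + 1.21101/60 = 21.020184
  W ⇒ negate

1. -15.27854, -92.21845
2. 25.77887, 179.33438
3. -55.63224, 44.51749
4. 46.60604, -80.73815
5. -76.70550, -21.02018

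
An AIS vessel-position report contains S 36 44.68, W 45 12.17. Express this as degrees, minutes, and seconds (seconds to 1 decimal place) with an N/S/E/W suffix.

36°44′40.8″ S, 45°12′10.2″ W

Latitude: 44.68000′ → 44′ and 0.68000 × 60 = 40.800″
Lon: 12.17000′ → 12′ and 0.17000 × 60 = 10.200″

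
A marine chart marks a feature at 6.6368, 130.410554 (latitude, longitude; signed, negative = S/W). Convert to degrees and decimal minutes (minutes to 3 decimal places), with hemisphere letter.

6° 38.208′ N, 130° 24.633′ E

φ: 6° + 0.636800 × 60 = 6° 38.20800′
Longitude: fractional part 0.410554 → 24.63324 minutes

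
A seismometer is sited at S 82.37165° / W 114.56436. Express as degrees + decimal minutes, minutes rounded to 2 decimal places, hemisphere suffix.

82° 22.30′ S, 114° 33.86′ W

Lat: fractional part 0.371650 → 22.2990 minutes
Lon: fractional part 0.564360 → 33.8616 minutes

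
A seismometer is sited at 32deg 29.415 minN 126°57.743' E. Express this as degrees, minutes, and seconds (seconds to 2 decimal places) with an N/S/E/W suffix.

Lat: fractional minutes 0.41500 × 60 = 24.9000″
λ: 57.74300′ → 57′ and 0.74300 × 60 = 44.5800″

32°29′24.90″ N, 126°57′44.58″ E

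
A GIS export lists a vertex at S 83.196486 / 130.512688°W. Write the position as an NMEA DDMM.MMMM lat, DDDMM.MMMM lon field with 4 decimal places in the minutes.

φ: 83° + 0.196486 × 60 = 83° 11.789160′
Lon: minutes = (130.512688 − 130) × 60 = 30.761280

8311.7892,S / 13030.7613,W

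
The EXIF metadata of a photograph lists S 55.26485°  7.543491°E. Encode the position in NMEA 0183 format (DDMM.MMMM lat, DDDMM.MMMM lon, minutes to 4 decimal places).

Latitude: fractional part 0.264850 → 15.891000 minutes
Longitude: fractional part 0.543491 → 32.609460 minutes

5515.8910,S / 00732.6095,E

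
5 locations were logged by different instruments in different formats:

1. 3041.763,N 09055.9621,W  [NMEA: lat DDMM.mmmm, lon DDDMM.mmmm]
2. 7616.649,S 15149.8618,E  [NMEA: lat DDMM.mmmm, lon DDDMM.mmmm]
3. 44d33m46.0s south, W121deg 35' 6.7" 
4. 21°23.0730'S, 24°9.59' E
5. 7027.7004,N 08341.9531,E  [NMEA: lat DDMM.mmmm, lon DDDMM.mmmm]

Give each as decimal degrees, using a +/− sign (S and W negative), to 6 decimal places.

Point 1:
  Latitude: degrees = first 2 digits = 30, minutes = 41.763; 30 + 41.763/60 = 30.6960500
  N ⇒ keep positive
  Lon: degrees = first 3 digits = 90, minutes = 55.9621; 90 + 55.9621/60 = 90.9327017
  W ⇒ negate
Point 2:
  Latitude: degrees = first 2 digits = 76, minutes = 16.649; 76 + 16.649/60 = 76.2774833
  S ⇒ negate
  Lon: split at 3 digits → 151° and 49.8618′; 151 + 49.8618/60 = 151.8310300
  E ⇒ keep positive
Point 3:
  Lat: 44 + 33/60 + 46/3600 = 44.5627778
  S ⇒ negate
  λ: 121° + 35/60 + 6.7/3600 = 121 + 0.583333 + 0.001861 = 121.5851944
  hemisphere W, so the sign is −
Point 4:
  Lat: 21 + 23.073/60 = 21.3845500
  S → negative
  Longitude: 24 + 9.59/60 = 24.1598333
  E → positive
Point 5:
  Lat: degrees = first 2 digits = 70, minutes = 27.7004; 70 + 27.7004/60 = 70.4616733
  N ⇒ keep positive
  λ: degrees = first 3 digits = 83, minutes = 41.9531; 83 + 41.9531/60 = 83.6992183
  E ⇒ keep positive

1. 30.696050, -90.932702
2. -76.277483, 151.831030
3. -44.562778, -121.585194
4. -21.384550, 24.159833
5. 70.461673, 83.699218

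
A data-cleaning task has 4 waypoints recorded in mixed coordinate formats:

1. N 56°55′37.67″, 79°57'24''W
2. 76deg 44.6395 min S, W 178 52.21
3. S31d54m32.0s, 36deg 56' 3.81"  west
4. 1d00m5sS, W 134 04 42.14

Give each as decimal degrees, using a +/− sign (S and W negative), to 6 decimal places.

1. 56.927131, -79.956667
2. -76.743992, -178.870167
3. -31.908889, -36.934392
4. -1.001389, -134.078372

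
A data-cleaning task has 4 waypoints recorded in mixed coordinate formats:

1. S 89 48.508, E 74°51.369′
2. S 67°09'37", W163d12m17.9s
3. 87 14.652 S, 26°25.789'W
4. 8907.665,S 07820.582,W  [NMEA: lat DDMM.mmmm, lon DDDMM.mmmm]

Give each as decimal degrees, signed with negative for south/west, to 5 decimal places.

1. -89.80847, 74.85615
2. -67.16028, -163.20497
3. -87.24420, -26.42982
4. -89.12775, -78.34303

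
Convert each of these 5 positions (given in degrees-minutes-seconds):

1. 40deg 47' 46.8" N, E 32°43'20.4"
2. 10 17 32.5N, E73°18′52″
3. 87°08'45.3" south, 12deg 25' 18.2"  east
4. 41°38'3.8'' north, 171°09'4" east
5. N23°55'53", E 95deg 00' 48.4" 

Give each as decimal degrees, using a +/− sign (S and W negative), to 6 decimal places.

1. 40.796333, 32.722333
2. 10.292361, 73.314444
3. -87.145917, 12.421722
4. 41.634389, 171.151111
5. 23.931389, 95.013444

Point 1:
  φ: 40 + 47/60 + 46.8/3600 = 40.7963333
  N ⇒ keep positive
  Lon: 43′ + 20.4″ = 43.34000′; 32 + 43.34000/60 = 32.7223333
  E → positive
Point 2:
  Lat: 17′ + 32.5″ = 17.54167′; 10 + 17.54167/60 = 10.2923611
  N ⇒ keep positive
  Lon: 73° + 18/60 + 52/3600 = 73 + 0.300000 + 0.014444 = 73.3144444
  E → positive
Point 3:
  Latitude: 87° + 8/60 + 45.3/3600 = 87 + 0.133333 + 0.012583 = 87.1459167
  S ⇒ negate
  Longitude: 12 + 25/60 + 18.2/3600 = 12.4217222
  E → positive
Point 4:
  Lat: 38′ + 3.8″ = 38.06333′; 41 + 38.06333/60 = 41.6343889
  N → positive
  Lon: 171 + 9/60 + 4/3600 = 171.1511111
  E ⇒ keep positive
Point 5:
  φ: 55′ + 53″ = 55.88333′; 23 + 55.88333/60 = 23.9313889
  N → positive
  Longitude: 0′ + 48.4″ = 0.80667′; 95 + 0.80667/60 = 95.0134444
  E → positive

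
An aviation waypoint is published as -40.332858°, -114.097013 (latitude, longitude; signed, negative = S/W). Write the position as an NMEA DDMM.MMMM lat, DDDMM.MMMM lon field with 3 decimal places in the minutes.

Latitude is negative → S; |value| = 40.332858
φ: minutes = (40.332858 − 40) × 60 = 19.97148
Longitude is negative → W; |value| = 114.097013
λ: minutes = (114.097013 − 114) × 60 = 5.82078

4019.971,S / 11405.821,W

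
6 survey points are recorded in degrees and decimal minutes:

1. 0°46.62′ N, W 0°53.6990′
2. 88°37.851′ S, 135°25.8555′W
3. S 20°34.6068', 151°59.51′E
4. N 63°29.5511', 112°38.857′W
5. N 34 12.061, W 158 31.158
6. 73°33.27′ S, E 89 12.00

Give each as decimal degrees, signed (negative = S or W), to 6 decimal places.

Point 1:
  Lat: 46.62′ = 0.777000°; total 0.7770000
  N ⇒ keep positive
  Lon: 53.699′ = 0.894983°; total 0.8949833
  hemisphere W, so the sign is −
Point 2:
  Latitude: 88 + 37.851/60 = 88.6308500
  hemisphere S, so the sign is −
  Longitude: 135 + 25.8555/60 = 135.4309250
  W → negative
Point 3:
  Latitude: 20 + 34.6068/60 = 20.5767800
  S ⇒ negate
  Lon: 151 + 59.51/60 = 151.9918333
  E ⇒ keep positive
Point 4:
  Latitude: 29.5511′ = 0.492518°; total 63.4925183
  N → positive
  Longitude: 112 + 38.857/60 = 112.6476167
  hemisphere W, so the sign is −
Point 5:
  φ: 34 + 12.061/60 = 34.2010167
  N → positive
  Longitude: 31.158′ = 0.519300°; total 158.5193000
  W → negative
Point 6:
  Lat: 73 + 33.27/60 = 73.5545000
  S ⇒ negate
  λ: 12′ = 0.200000°; total 89.2000000
  E → positive

1. 0.777000, -0.894983
2. -88.630850, -135.430925
3. -20.576780, 151.991833
4. 63.492518, -112.647617
5. 34.201017, -158.519300
6. -73.554500, 89.200000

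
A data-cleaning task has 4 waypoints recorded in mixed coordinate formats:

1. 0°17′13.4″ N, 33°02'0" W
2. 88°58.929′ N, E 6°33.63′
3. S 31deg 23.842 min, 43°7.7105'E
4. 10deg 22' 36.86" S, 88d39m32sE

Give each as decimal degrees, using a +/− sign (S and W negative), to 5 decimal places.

Point 1:
  φ: 17′ + 13.4″ = 17.22333′; 0 + 17.22333/60 = 0.287056
  N ⇒ keep positive
  Lon: 2′ + 0″ = 2.00000′; 33 + 2.00000/60 = 33.033333
  W ⇒ negate
Point 2:
  Lat: 58.929′ = 0.982150°; total 88.982150
  N → positive
  λ: 6 + 33.63/60 = 6.560500
  E ⇒ keep positive
Point 3:
  Latitude: 23.842′ = 0.397367°; total 31.397367
  S ⇒ negate
  Lon: 7.7105′ = 0.128508°; total 43.128508
  E ⇒ keep positive
Point 4:
  φ: 22′ + 36.86″ = 22.61433′; 10 + 22.61433/60 = 10.376906
  S ⇒ negate
  λ: 88 + 39/60 + 32/3600 = 88.658889
  E ⇒ keep positive

1. 0.28706, -33.03333
2. 88.98215, 6.56050
3. -31.39737, 43.12851
4. -10.37691, 88.65889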